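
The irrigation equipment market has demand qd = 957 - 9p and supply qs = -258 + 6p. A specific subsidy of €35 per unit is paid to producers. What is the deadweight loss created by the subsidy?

Pre-subsidy: 957 - 9p = -258 + 6p gives p* = 81, q* = 228.
With the subsidy, sellers receive ps = pb + 35 for each unit, where pb is the price buyers pay.
Supply in terms of pb becomes qs = -258 + 6(pb + 35) = -48 + 6pb. Setting this equal to demand: 957 - 9pb = -48 + 6pb, so pb = 67.
Sellers receive ps = 67 + 35 = 102; q' = 957 − 9·67 = 354.
The subsidy expands output by 354 − 228 = 126 past the efficient level; on those units the gap between marginal cost and willingness to pay runs from 0 up to 35.
DWL = ½ × 35 × 126 = 2205.

Deadweight loss = €2205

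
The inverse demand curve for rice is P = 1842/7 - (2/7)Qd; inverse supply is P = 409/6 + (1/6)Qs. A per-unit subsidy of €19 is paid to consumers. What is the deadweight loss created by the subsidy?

Pre-subsidy: 1842/7 - (2/7)Q = 409/6 + (1/6)Q gives Q* = 431 and P* = 140.
With the rebate, buyers effectively pay Pb = Ps − 19, where Ps is the price sellers receive.
On the curves, Pb = 1842/7 - (2/7)Q and Ps = 409/6 + (1/6)Q; the wedge Ps − Pb = 19 gives 409/6 + (1/6)Q − (1842/7 - (2/7)Q) = 19, so Q' = 473.
Then Pb = 1842/7 − (2/7)·473 = 128 and Ps = 409/6 + (1/6)·473 = 147.
The subsidy expands output by 473 − 431 = 42 past the efficient level; on those units the gap between marginal cost and willingness to pay runs from 0 up to 19.
DWL = ½ × 19 × 42 = 399.

Deadweight loss = €399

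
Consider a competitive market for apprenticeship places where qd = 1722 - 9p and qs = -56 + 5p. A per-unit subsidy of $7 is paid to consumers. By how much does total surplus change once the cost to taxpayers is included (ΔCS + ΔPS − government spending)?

Net change in total surplus = -$78.75

Pre-subsidy: 1722 - 9p = -56 + 5p gives p* = 127, q* = 579.
With the rebate, buyers effectively pay pb = ps − 7, where ps is the price sellers receive.
Demand in terms of ps becomes qd = 1722 − 9(ps − 7) = 1785 - 9ps. Setting this equal to supply: 1785 - 9ps = -56 + 5ps, so ps = 131.5.
Buyers pay pb = 131.5 − 7 = 124.5; q' = -56 + 5·131.5 = 601.5.
ΔCS = ½(579 + 601.5)(127 − 124.5) = 1475.625; ΔPS = ½(579 + 601.5)(131.5 − 127) = 2656.125.
Government spending = 7 × 601.5 = 4210.5.
Net change = 1475.625 + 2656.125 − 4210.5 = -78.75. The loss equals the DWL triangle ½·7·22.5.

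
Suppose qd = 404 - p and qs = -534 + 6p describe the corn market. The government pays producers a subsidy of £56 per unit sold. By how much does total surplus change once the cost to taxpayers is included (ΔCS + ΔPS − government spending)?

Net change in total surplus = -£1344

Pre-subsidy: 404 - p = -534 + 6p gives p* = 134, q* = 270.
With the subsidy, sellers receive ps = pb + 56 for each unit, where pb is the price buyers pay.
Supply in terms of pb becomes qs = -534 + 6(pb + 56) = -198 + 6pb. Setting this equal to demand: 404 - pb = -198 + 6pb, so pb = 86.
Sellers receive ps = 86 + 56 = 142; q' = 404 − 1·86 = 318.
ΔCS = ½(270 + 318)(134 − 86) = 14112; ΔPS = ½(270 + 318)(142 − 134) = 2352.
Government spending = 56 × 318 = 17808.
Net change = 14112 + 2352 − 17808 = -1344. The loss equals the DWL triangle ½·56·48.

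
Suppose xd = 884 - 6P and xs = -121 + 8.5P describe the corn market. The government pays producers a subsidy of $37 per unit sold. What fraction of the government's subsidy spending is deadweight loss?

DWL / government spending = 1887/17350

Pre-subsidy: 884 - 6P = -121 + 8.5P gives P* = 2010/29, x* = 13576/29.
With the subsidy, sellers receive Ps = Pb + 37 for each unit, where Pb is the price buyers pay.
Supply in terms of Pb becomes xs = -121 + 8.5(Pb + 37) = 193.5 + 8.5Pb. Setting this equal to demand: 884 - 6Pb = 193.5 + 8.5Pb, so Pb = 1381/29.
Sellers receive Ps = 1381/29 + 37 = 2454/29; x' = 884 − 6·(1381/29) = 17350/29.
ΔCS = ½(13576/29 + 17350/29)(2010/29 − 1381/29) = 9726227/841; ΔPS = ½(13576/29 + 17350/29)(2454/29 − 2010/29) = 6865572/841.
Government spending = 37 × 17350/29 = 641950/29.
DWL = ½ × 37 × (17350/29 − 13576/29) = 69819/29; fraction = (69819/29) / (641950/29) = 1887/17350.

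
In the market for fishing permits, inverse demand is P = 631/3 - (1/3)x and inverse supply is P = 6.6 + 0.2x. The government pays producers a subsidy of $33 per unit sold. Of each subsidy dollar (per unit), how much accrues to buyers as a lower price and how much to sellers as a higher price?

Buyers gain $20.625 per unit; sellers gain $12.375 per unit

Pre-subsidy: 631/3 - (1/3)x = 6.6 + 0.2x gives x* = 382 and P* = 83.
With the subsidy, sellers receive Ps = Pb + 33 for each unit, where Pb is the price buyers pay.
On the curves, Pb = 631/3 - (1/3)x and Ps = 6.6 + 0.2x; the wedge Ps − Pb = 33 gives 6.6 + 0.2x − (631/3 - (1/3)x) = 33, so x' = 443.875.
Then Pb = 631/3 − (1/3)·443.875 = 62.375 and Ps = 6.6 + 0.2·443.875 = 95.375.
Buyers' price falls by P* − Pb = 83 − 62.375 = 20.625; sellers' price rises by Ps − P* = 95.375 − 83 = 12.375.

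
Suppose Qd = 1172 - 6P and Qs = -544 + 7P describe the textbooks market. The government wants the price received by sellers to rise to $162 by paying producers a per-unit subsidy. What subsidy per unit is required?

Required subsidy s = $65 per unit

At a seller price of 162, quantity supplied is -544 + 7·162 = 590.
Buyers absorb 590 only when they pay Pb with 1172 − 6·Pb = 590, i.e. Pb = 97.
s = Ps − Pb = 162 − 97 = 65.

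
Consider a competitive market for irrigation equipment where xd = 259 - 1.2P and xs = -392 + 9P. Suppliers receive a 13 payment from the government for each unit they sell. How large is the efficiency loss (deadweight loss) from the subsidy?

Pre-subsidy: 259 - 1.2P = -392 + 9P gives P* = 1085/17, x* = 3101/17.
With the subsidy, sellers receive Ps = Pb + 13 for each unit, where Pb is the price buyers pay.
Supply in terms of Pb becomes xs = -392 + 9(Pb + 13) = -275 + 9Pb. Setting this equal to demand: 259 - 1.2Pb = -275 + 9Pb, so Pb = 890/17.
Sellers receive Ps = 890/17 + 13 = 1111/17; x' = 259 − 1.2·(890/17) = 3335/17.
The subsidy expands output by 3335/17 − 3101/17 = 234/17 past the efficient level; on those units the gap between marginal cost and willingness to pay runs from 0 up to 13.
DWL = ½ × 13 × 234/17 = 1521/17.

Deadweight loss = 1521/17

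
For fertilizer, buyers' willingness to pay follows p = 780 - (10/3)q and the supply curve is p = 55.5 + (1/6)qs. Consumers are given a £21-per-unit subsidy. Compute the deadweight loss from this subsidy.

Pre-subsidy: 780 - (10/3)q = 55.5 + (1/6)q gives q* = 207 and p* = 90.
With the rebate, buyers effectively pay pb = ps − 21, where ps is the price sellers receive.
On the curves, pb = 780 - (10/3)q and ps = 55.5 + (1/6)q; the wedge ps − pb = 21 gives 55.5 + (1/6)q − (780 - (10/3)q) = 21, so q' = 213.
Then pb = 780 − (10/3)·213 = 70 and ps = 55.5 + (1/6)·213 = 91.
The subsidy expands output by 213 − 207 = 6 past the efficient level; on those units the gap between marginal cost and willingness to pay runs from 0 up to 21.
DWL = ½ × 21 × 6 = 63.

Deadweight loss = £63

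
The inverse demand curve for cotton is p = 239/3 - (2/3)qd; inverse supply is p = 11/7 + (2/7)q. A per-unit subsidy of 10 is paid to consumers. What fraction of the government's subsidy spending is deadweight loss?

Pre-subsidy: 239/3 - (2/3)q = 11/7 + (2/7)q gives q* = 82 and p* = 25.
With the rebate, buyers effectively pay pb = ps − 10, where ps is the price sellers receive.
On the curves, pb = 239/3 - (2/3)q and ps = 11/7 + (2/7)q; the wedge ps − pb = 10 gives 11/7 + (2/7)q − (239/3 - (2/3)q) = 10, so q' = 92.5.
Then pb = 239/3 − (2/3)·92.5 = 18 and ps = 11/7 + (2/7)·92.5 = 28.
ΔCS = ½(82 + 92.5)(25 − 18) = 610.75; ΔPS = ½(82 + 92.5)(28 − 25) = 261.75.
Government spending = 10 × 92.5 = 925.
DWL = ½ × 10 × (92.5 − 82) = 52.5; fraction = 52.5 / 925 = 21/370.

DWL / government spending = 21/370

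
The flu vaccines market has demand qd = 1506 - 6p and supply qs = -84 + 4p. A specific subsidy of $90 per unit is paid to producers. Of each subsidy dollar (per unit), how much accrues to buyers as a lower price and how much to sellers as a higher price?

Pre-subsidy: 1506 - 6p = -84 + 4p gives p* = 159, q* = 552.
With the subsidy, sellers receive ps = pb + 90 for each unit, where pb is the price buyers pay.
Supply in terms of pb becomes qs = -84 + 4(pb + 90) = 276 + 4pb. Setting this equal to demand: 1506 - 6pb = 276 + 4pb, so pb = 123.
Sellers receive ps = 123 + 90 = 213; q' = 1506 − 6·123 = 768.
Buyers' price falls by p* − pb = 159 − 123 = 36; sellers' price rises by ps − p* = 213 − 159 = 54.

Buyers gain $36 per unit; sellers gain $54 per unit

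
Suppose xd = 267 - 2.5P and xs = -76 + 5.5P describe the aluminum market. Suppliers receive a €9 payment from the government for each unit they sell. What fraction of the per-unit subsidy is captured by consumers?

Pre-subsidy: 267 - 2.5P = -76 + 5.5P gives P* = 42.875, x* = 159.8125.
With the subsidy, sellers receive Ps = Pb + 9 for each unit, where Pb is the price buyers pay.
Supply in terms of Pb becomes xs = -76 + 5.5(Pb + 9) = -26.5 + 5.5Pb. Setting this equal to demand: 267 - 2.5Pb = -26.5 + 5.5Pb, so Pb = 36.6875.
Sellers receive Ps = 36.6875 + 9 = 45.6875; x' = 267 − 2.5·36.6875 = 175.28125.
Buyers' price falls by P* − Pb = 42.875 − 36.6875 = 6.1875; sellers' price rises by Ps − P* = 45.6875 − 42.875 = 2.8125.
So consumers capture 6.1875/9 = 0.6875 of each unit of subsidy.

Consumer share = 0.6875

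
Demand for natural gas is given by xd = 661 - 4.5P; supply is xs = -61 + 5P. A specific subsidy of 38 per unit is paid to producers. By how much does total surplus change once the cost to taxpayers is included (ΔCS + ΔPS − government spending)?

Pre-subsidy: 661 - 4.5P = -61 + 5P gives P* = 76, x* = 319.
With the subsidy, sellers receive Ps = Pb + 38 for each unit, where Pb is the price buyers pay.
Supply in terms of Pb becomes xs = -61 + 5(Pb + 38) = 129 + 5Pb. Setting this equal to demand: 661 - 4.5Pb = 129 + 5Pb, so Pb = 56.
Sellers receive Ps = 56 + 38 = 94; x' = 661 − 4.5·56 = 409.
ΔCS = ½(319 + 409)(76 − 56) = 7280; ΔPS = ½(319 + 409)(94 − 76) = 6552.
Government spending = 38 × 409 = 15542.
Net change = 7280 + 6552 − 15542 = -1710. The loss equals the DWL triangle ½·38·90.

Net change in total surplus = -1710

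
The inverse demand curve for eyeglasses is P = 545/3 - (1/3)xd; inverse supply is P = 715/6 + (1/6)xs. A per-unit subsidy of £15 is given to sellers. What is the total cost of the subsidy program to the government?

Pre-subsidy: 545/3 - (1/3)x = 715/6 + (1/6)x gives x* = 125 and P* = 140.
With the subsidy, sellers receive Ps = Pb + 15 for each unit, where Pb is the price buyers pay.
On the curves, Pb = 545/3 - (1/3)x and Ps = 715/6 + (1/6)x; the wedge Ps − Pb = 15 gives 715/6 + (1/6)x − (545/3 - (1/3)x) = 15, so x' = 155.
Then Pb = 545/3 − (1/3)·155 = 130 and Ps = 715/6 + (1/6)·155 = 145.
Government outlay = subsidy × quantity = 15 × 155 = 2325.

Government cost = £2325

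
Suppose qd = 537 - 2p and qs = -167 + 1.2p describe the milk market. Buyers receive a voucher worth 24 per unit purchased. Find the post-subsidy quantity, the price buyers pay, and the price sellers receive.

Pre-subsidy: 537 - 2p = -167 + 1.2p gives p* = 220, q* = 97.
With the rebate, buyers effectively pay pb = ps − 24, where ps is the price sellers receive.
Demand in terms of ps becomes qd = 537 − 2(ps − 24) = 585 - 2ps. Setting this equal to supply: 585 - 2ps = -167 + 1.2ps, so ps = 235.
Buyers pay pb = 235 − 24 = 211; q' = -167 + 1.2·235 = 115.

q' = 115; buyers pay 211; sellers receive 235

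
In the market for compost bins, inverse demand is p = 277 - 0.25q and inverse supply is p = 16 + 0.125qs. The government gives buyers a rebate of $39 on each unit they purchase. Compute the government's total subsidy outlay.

Pre-subsidy: 277 - 0.25q = 16 + 0.125q gives q* = 696 and p* = 103.
With the rebate, buyers effectively pay pb = ps − 39, where ps is the price sellers receive.
On the curves, pb = 277 - 0.25q and ps = 16 + 0.125q; the wedge ps − pb = 39 gives 16 + 0.125q − (277 - 0.25q) = 39, so q' = 800.
Then pb = 277 − 0.25·800 = 77 and ps = 16 + 0.125·800 = 116.
Government outlay = subsidy × quantity = 39 × 800 = 31200.

Government cost = $31200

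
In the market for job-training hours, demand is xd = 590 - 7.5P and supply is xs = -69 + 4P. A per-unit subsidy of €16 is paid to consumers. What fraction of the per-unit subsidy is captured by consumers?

Pre-subsidy: 590 - 7.5P = -69 + 4P gives P* = 1318/23, x* = 3685/23.
With the rebate, buyers effectively pay Pb = Ps − 16, where Ps is the price sellers receive.
Demand in terms of Ps becomes xd = 590 − 7.5(Ps − 16) = 710 - 7.5Ps. Setting this equal to supply: 710 - 7.5Ps = -69 + 4Ps, so Ps = 1558/23.
Buyers pay Pb = 1558/23 − 16 = 1190/23; x' = -69 + 4·(1558/23) = 4645/23.
Buyers' price falls by P* − Pb = 1318/23 − 1190/23 = 128/23; sellers' price rises by Ps − P* = 1558/23 − 1318/23 = 240/23.
So consumers capture (128/23)/16 = 8/23 of each unit of subsidy.

Consumer share = 8/23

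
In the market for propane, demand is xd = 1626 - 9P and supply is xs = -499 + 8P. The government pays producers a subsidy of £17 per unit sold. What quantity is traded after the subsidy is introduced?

Pre-subsidy: 1626 - 9P = -499 + 8P gives P* = 125, x* = 501.
With the subsidy, sellers receive Ps = Pb + 17 for each unit, where Pb is the price buyers pay.
Supply in terms of Pb becomes xs = -499 + 8(Pb + 17) = -363 + 8Pb. Setting this equal to demand: 1626 - 9Pb = -363 + 8Pb, so Pb = 117.
Sellers receive Ps = 117 + 17 = 134; x' = 1626 − 9·117 = 573.

x' = 573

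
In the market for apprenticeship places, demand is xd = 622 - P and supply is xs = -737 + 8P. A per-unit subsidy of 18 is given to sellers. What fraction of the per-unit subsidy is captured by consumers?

Consumer share = 8/9

Pre-subsidy: 622 - P = -737 + 8P gives P* = 151, x* = 471.
With the subsidy, sellers receive Ps = Pb + 18 for each unit, where Pb is the price buyers pay.
Supply in terms of Pb becomes xs = -737 + 8(Pb + 18) = -593 + 8Pb. Setting this equal to demand: 622 - Pb = -593 + 8Pb, so Pb = 135.
Sellers receive Ps = 135 + 18 = 153; x' = 622 − 1·135 = 487.
Buyers' price falls by P* − Pb = 151 − 135 = 16; sellers' price rises by Ps − P* = 153 − 151 = 2.
So consumers capture 16/18 = 8/9 of each unit of subsidy.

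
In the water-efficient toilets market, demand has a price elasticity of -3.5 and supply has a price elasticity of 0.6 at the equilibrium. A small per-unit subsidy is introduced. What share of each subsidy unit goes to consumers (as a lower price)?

Consumer share = 6/41

For a small subsidy around the equilibrium, the benefit split depends on the relative slopes, which at a point are proportional to the elasticities.
Buyer share = εs/(εs + |εd|) = 0.6/(0.6 + 3.5) = 6/41; seller share = |εd|/(εs + |εd|) = 35/41.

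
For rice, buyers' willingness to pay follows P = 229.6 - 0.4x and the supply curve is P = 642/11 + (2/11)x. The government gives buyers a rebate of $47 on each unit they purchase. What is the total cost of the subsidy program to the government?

Government cost = $17629.40625

Pre-subsidy: 229.6 - 0.4x = 642/11 + (2/11)x gives x* = 294.3125 and P* = 111.875.
With the rebate, buyers effectively pay Pb = Ps − 47, where Ps is the price sellers receive.
On the curves, Pb = 229.6 - 0.4x and Ps = 642/11 + (2/11)x; the wedge Ps − Pb = 47 gives 642/11 + (2/11)x − (229.6 - 0.4x) = 47, so x' = 375.09375.
Then Pb = 229.6 − 0.4·375.09375 = 79.5625 and Ps = 642/11 + (2/11)·375.09375 = 126.5625.
Government outlay = subsidy × quantity = 47 × 375.09375 = 17629.40625.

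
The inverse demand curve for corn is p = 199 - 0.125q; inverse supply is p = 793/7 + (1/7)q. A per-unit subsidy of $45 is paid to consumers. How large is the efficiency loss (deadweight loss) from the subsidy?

Pre-subsidy: 199 - 0.125q = 793/7 + (1/7)q gives q* = 320 and p* = 159.
With the rebate, buyers effectively pay pb = ps − 45, where ps is the price sellers receive.
On the curves, pb = 199 - 0.125q and ps = 793/7 + (1/7)q; the wedge ps − pb = 45 gives 793/7 + (1/7)q − (199 - 0.125q) = 45, so q' = 488.
Then pb = 199 − 0.125·488 = 138 and ps = 793/7 + (1/7)·488 = 183.
The subsidy expands output by 488 − 320 = 168 past the efficient level; on those units the gap between marginal cost and willingness to pay runs from 0 up to 45.
DWL = ½ × 45 × 168 = 3780.

Deadweight loss = $3780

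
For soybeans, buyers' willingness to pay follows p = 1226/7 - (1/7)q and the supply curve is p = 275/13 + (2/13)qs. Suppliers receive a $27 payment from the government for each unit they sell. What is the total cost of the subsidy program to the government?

Pre-subsidy: 1226/7 - (1/7)q = 275/13 + (2/13)q gives q* = 519 and p* = 101.
With the subsidy, sellers receive ps = pb + 27 for each unit, where pb is the price buyers pay.
On the curves, pb = 1226/7 - (1/7)q and ps = 275/13 + (2/13)q; the wedge ps − pb = 27 gives 275/13 + (2/13)q − (1226/7 - (1/7)q) = 27, so q' = 610.
Then pb = 1226/7 − (1/7)·610 = 88 and ps = 275/13 + (2/13)·610 = 115.
Government outlay = subsidy × quantity = 27 × 610 = 16470.

Government cost = $16470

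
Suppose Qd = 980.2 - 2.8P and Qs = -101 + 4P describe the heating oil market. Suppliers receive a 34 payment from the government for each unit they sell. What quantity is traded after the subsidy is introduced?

Pre-subsidy: 980.2 - 2.8P = -101 + 4P gives P* = 159, Q* = 535.
With the subsidy, sellers receive Ps = Pb + 34 for each unit, where Pb is the price buyers pay.
Supply in terms of Pb becomes Qs = -101 + 4(Pb + 34) = 35 + 4Pb. Setting this equal to demand: 980.2 - 2.8Pb = 35 + 4Pb, so Pb = 139.
Sellers receive Ps = 139 + 34 = 173; Q' = 980.2 − 2.8·139 = 591.

Q' = 591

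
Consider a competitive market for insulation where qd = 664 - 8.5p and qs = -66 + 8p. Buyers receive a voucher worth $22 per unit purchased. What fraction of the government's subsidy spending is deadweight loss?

DWL / government spending = 748/6247

Pre-subsidy: 664 - 8.5p = -66 + 8p gives p* = 1460/33, q* = 9502/33.
With the rebate, buyers effectively pay pb = ps − 22, where ps is the price sellers receive.
Demand in terms of ps becomes qd = 664 − 8.5(ps − 22) = 851 - 8.5ps. Setting this equal to supply: 851 - 8.5ps = -66 + 8ps, so ps = 1834/33.
Buyers pay pb = 1834/33 − 22 = 1108/33; q' = -66 + 8·(1834/33) = 12494/33.
ΔCS = ½(9502/33 + 12494/33)(1460/33 − 1108/33) = 39104/11; ΔPS = ½(9502/33 + 12494/33)(1834/33 − 1460/33) = 41548/11.
Government spending = 22 × 12494/33 = 24988/3.
DWL = ½ × 22 × (12494/33 − 9502/33) = 2992/3; fraction = (2992/3) / (24988/3) = 748/6247.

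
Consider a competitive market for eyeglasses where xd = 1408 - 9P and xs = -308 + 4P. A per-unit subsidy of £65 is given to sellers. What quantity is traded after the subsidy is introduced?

x' = 400

Pre-subsidy: 1408 - 9P = -308 + 4P gives P* = 132, x* = 220.
With the subsidy, sellers receive Ps = Pb + 65 for each unit, where Pb is the price buyers pay.
Supply in terms of Pb becomes xs = -308 + 4(Pb + 65) = -48 + 4Pb. Setting this equal to demand: 1408 - 9Pb = -48 + 4Pb, so Pb = 112.
Sellers receive Ps = 112 + 65 = 177; x' = 1408 − 9·112 = 400.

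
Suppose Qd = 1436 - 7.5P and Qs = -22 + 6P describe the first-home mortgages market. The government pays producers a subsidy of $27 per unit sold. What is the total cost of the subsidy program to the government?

Government cost = $19332

Pre-subsidy: 1436 - 7.5P = -22 + 6P gives P* = 108, Q* = 626.
With the subsidy, sellers receive Ps = Pb + 27 for each unit, where Pb is the price buyers pay.
Supply in terms of Pb becomes Qs = -22 + 6(Pb + 27) = 140 + 6Pb. Setting this equal to demand: 1436 - 7.5Pb = 140 + 6Pb, so Pb = 96.
Sellers receive Ps = 96 + 27 = 123; Q' = 1436 − 7.5·96 = 716.
Government outlay = subsidy × quantity = 27 × 716 = 19332.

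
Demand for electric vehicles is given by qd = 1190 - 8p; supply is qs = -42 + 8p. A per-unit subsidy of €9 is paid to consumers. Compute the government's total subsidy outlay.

Government cost = €5490

Pre-subsidy: 1190 - 8p = -42 + 8p gives p* = 77, q* = 574.
With the rebate, buyers effectively pay pb = ps − 9, where ps is the price sellers receive.
Demand in terms of ps becomes qd = 1190 − 8(ps − 9) = 1262 - 8ps. Setting this equal to supply: 1262 - 8ps = -42 + 8ps, so ps = 81.5.
Buyers pay pb = 81.5 − 9 = 72.5; q' = -42 + 8·81.5 = 610.
Government outlay = subsidy × quantity = 9 × 610 = 5490.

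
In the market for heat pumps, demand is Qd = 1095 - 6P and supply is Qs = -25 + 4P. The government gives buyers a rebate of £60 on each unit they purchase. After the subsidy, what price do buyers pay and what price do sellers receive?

Pre-subsidy: 1095 - 6P = -25 + 4P gives P* = 112, Q* = 423.
With the rebate, buyers effectively pay Pb = Ps − 60, where Ps is the price sellers receive.
Demand in terms of Ps becomes Qd = 1095 − 6(Ps − 60) = 1455 - 6Ps. Setting this equal to supply: 1455 - 6Ps = -25 + 4Ps, so Ps = 148.
Buyers pay Pb = 148 − 60 = 88; Q' = -25 + 4·148 = 567.

Buyers pay £88; sellers receive £148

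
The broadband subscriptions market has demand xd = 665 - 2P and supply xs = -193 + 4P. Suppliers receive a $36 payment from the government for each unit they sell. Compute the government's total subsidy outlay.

Government cost = $15372

Pre-subsidy: 665 - 2P = -193 + 4P gives P* = 143, x* = 379.
With the subsidy, sellers receive Ps = Pb + 36 for each unit, where Pb is the price buyers pay.
Supply in terms of Pb becomes xs = -193 + 4(Pb + 36) = -49 + 4Pb. Setting this equal to demand: 665 - 2Pb = -49 + 4Pb, so Pb = 119.
Sellers receive Ps = 119 + 36 = 155; x' = 665 − 2·119 = 427.
Government outlay = subsidy × quantity = 36 × 427 = 15372.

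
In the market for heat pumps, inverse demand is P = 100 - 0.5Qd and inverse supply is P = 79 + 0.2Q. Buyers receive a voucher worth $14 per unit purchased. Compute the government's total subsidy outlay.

Pre-subsidy: 100 - 0.5Q = 79 + 0.2Q gives Q* = 30 and P* = 85.
With the rebate, buyers effectively pay Pb = Ps − 14, where Ps is the price sellers receive.
On the curves, Pb = 100 - 0.5Q and Ps = 79 + 0.2Q; the wedge Ps − Pb = 14 gives 79 + 0.2Q − (100 - 0.5Q) = 14, so Q' = 50.
Then Pb = 100 − 0.5·50 = 75 and Ps = 79 + 0.2·50 = 89.
Government outlay = subsidy × quantity = 14 × 50 = 700.

Government cost = $700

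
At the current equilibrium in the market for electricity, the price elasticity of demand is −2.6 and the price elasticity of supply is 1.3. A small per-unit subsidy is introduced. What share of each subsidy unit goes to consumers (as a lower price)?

For a small subsidy around the equilibrium, the benefit split depends on the relative slopes, which at a point are proportional to the elasticities.
Buyer share = εs/(εs + |εd|) = 1.3/(1.3 + 2.6) = 1/3; seller share = |εd|/(εs + |εd|) = 2/3.

Consumer share = 1/3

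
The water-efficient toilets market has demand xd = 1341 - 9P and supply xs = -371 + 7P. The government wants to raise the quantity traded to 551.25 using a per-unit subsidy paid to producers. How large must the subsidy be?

Required subsidy s = 44 per unit

At x = 551.25, invert demand for the buyer price: Pb = (1341 − 551.25)/9 = 87.75; invert supply for the seller price: Ps = (551.25 − (-371))/7 = 131.75.
The subsidy must fill the gap: s = Ps − Pb = 131.75 − 87.75 = 44.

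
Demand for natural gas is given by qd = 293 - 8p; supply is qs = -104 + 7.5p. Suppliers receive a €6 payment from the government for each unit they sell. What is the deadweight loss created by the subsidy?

Pre-subsidy: 293 - 8p = -104 + 7.5p gives p* = 794/31, q* = 2731/31.
With the subsidy, sellers receive ps = pb + 6 for each unit, where pb is the price buyers pay.
Supply in terms of pb becomes qs = -104 + 7.5(pb + 6) = -59 + 7.5pb. Setting this equal to demand: 293 - 8pb = -59 + 7.5pb, so pb = 704/31.
Sellers receive ps = 704/31 + 6 = 890/31; q' = 293 − 8·(704/31) = 3451/31.
The subsidy expands output by 3451/31 − 2731/31 = 720/31 past the efficient level; on those units the gap between marginal cost and willingness to pay runs from 0 up to 6.
DWL = ½ × 6 × 720/31 = 2160/31.

Deadweight loss = 2160/31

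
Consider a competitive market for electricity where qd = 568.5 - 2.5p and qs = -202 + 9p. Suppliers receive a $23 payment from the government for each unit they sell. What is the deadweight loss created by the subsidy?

Deadweight loss = $517.5

Pre-subsidy: 568.5 - 2.5p = -202 + 9p gives p* = 67, q* = 401.
With the subsidy, sellers receive ps = pb + 23 for each unit, where pb is the price buyers pay.
Supply in terms of pb becomes qs = -202 + 9(pb + 23) = 5 + 9pb. Setting this equal to demand: 568.5 - 2.5pb = 5 + 9pb, so pb = 49.
Sellers receive ps = 49 + 23 = 72; q' = 568.5 − 2.5·49 = 446.
The subsidy expands output by 446 − 401 = 45 past the efficient level; on those units the gap between marginal cost and willingness to pay runs from 0 up to 23.
DWL = ½ × 23 × 45 = 517.5.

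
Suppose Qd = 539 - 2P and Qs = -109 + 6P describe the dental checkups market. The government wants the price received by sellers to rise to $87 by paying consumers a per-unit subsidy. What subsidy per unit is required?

At a seller price of 87, quantity supplied is -109 + 6·87 = 413.
Buyers absorb 413 only when they pay Pb with 539 − 2·Pb = 413, i.e. Pb = 63.
s = Ps − Pb = 87 − 63 = 24.

Required subsidy s = $24 per unit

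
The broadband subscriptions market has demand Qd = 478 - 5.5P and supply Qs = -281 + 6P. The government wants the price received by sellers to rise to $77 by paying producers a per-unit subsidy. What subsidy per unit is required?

At a seller price of 77, quantity supplied is -281 + 6·77 = 181.
Buyers absorb 181 only when they pay Pb with 478 − 5.5·Pb = 181, i.e. Pb = 54.
s = Ps − Pb = 77 − 54 = 23.

Required subsidy s = $23 per unit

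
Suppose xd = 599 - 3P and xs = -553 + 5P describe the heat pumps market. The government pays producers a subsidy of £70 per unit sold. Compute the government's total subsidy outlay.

Pre-subsidy: 599 - 3P = -553 + 5P gives P* = 144, x* = 167.
With the subsidy, sellers receive Ps = Pb + 70 for each unit, where Pb is the price buyers pay.
Supply in terms of Pb becomes xs = -553 + 5(Pb + 70) = -203 + 5Pb. Setting this equal to demand: 599 - 3Pb = -203 + 5Pb, so Pb = 100.25.
Sellers receive Ps = 100.25 + 70 = 170.25; x' = 599 − 3·100.25 = 298.25.
Government outlay = subsidy × quantity = 70 × 298.25 = 20877.5.

Government cost = £20877.5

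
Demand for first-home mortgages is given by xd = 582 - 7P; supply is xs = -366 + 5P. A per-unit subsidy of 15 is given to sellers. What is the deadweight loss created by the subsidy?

Deadweight loss = 328.125

Pre-subsidy: 582 - 7P = -366 + 5P gives P* = 79, x* = 29.
With the subsidy, sellers receive Ps = Pb + 15 for each unit, where Pb is the price buyers pay.
Supply in terms of Pb becomes xs = -366 + 5(Pb + 15) = -291 + 5Pb. Setting this equal to demand: 582 - 7Pb = -291 + 5Pb, so Pb = 72.75.
Sellers receive Ps = 72.75 + 15 = 87.75; x' = 582 − 7·72.75 = 72.75.
The subsidy expands output by 72.75 − 29 = 43.75 past the efficient level; on those units the gap between marginal cost and willingness to pay runs from 0 up to 15.
DWL = ½ × 15 × 43.75 = 328.125.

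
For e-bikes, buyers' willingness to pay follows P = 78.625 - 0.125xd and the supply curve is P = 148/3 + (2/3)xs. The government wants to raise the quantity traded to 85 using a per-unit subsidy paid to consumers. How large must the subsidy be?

At x = 85, from the demand curve buyers pay Pb = 78.625 − 0.125·85 = 68; from the supply curve sellers need Ps = 148/3 + (2/3)·85 = 106.
The subsidy must fill the gap: s = Ps − Pb = 106 − 68 = 38.

Required subsidy s = 38 per unit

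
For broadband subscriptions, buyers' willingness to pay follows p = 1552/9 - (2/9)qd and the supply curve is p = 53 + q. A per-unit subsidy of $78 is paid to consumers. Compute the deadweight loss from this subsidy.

Deadweight loss = 27378/11

Pre-subsidy: 1552/9 - (2/9)q = 53 + q gives q* = 1075/11 and p* = 1658/11.
With the rebate, buyers effectively pay pb = ps − 78, where ps is the price sellers receive.
On the curves, pb = 1552/9 - (2/9)q and ps = 53 + q; the wedge ps − pb = 78 gives 53 + q − (1552/9 - (2/9)q) = 78, so q' = 1777/11.
Then pb = 1552/9 − (2/9)·(1777/11) = 1502/11 and ps = 53 + 1·(1777/11) = 2360/11.
The subsidy expands output by 1777/11 − 1075/11 = 702/11 past the efficient level; on those units the gap between marginal cost and willingness to pay runs from 0 up to 78.
DWL = ½ × 78 × 702/11 = 27378/11.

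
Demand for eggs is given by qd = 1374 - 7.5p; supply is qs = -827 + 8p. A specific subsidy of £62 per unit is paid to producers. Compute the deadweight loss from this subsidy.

Deadweight loss = £7440

Pre-subsidy: 1374 - 7.5p = -827 + 8p gives p* = 142, q* = 309.
With the subsidy, sellers receive ps = pb + 62 for each unit, where pb is the price buyers pay.
Supply in terms of pb becomes qs = -827 + 8(pb + 62) = -331 + 8pb. Setting this equal to demand: 1374 - 7.5pb = -331 + 8pb, so pb = 110.
Sellers receive ps = 110 + 62 = 172; q' = 1374 − 7.5·110 = 549.
The subsidy expands output by 549 − 309 = 240 past the efficient level; on those units the gap between marginal cost and willingness to pay runs from 0 up to 62.
DWL = ½ × 62 × 240 = 7440.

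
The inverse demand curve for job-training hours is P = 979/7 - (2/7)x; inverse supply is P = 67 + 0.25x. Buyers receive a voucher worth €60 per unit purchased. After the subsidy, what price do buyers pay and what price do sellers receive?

Buyers pay €69; sellers receive €129

Pre-subsidy: 979/7 - (2/7)x = 67 + 0.25x gives x* = 136 and P* = 101.
With the rebate, buyers effectively pay Pb = Ps − 60, where Ps is the price sellers receive.
On the curves, Pb = 979/7 - (2/7)x and Ps = 67 + 0.25x; the wedge Ps − Pb = 60 gives 67 + 0.25x − (979/7 - (2/7)x) = 60, so x' = 248.
Then Pb = 979/7 − (2/7)·248 = 69 and Ps = 67 + 0.25·248 = 129.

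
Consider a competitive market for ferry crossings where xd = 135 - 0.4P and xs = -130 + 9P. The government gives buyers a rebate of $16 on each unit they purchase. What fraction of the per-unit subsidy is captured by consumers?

Pre-subsidy: 135 - 0.4P = -130 + 9P gives P* = 1325/47, x* = 5815/47.
With the rebate, buyers effectively pay Pb = Ps − 16, where Ps is the price sellers receive.
Demand in terms of Ps becomes xd = 135 − 0.4(Ps − 16) = 141.4 - 0.4Ps. Setting this equal to supply: 141.4 - 0.4Ps = -130 + 9Ps, so Ps = 1357/47.
Buyers pay Pb = 1357/47 − 16 = 605/47; x' = -130 + 9·(1357/47) = 6103/47.
Buyers' price falls by P* − Pb = 1325/47 − 605/47 = 720/47; sellers' price rises by Ps − P* = 1357/47 − 1325/47 = 32/47.
So consumers capture (720/47)/16 = 45/47 of each unit of subsidy.

Consumer share = 45/47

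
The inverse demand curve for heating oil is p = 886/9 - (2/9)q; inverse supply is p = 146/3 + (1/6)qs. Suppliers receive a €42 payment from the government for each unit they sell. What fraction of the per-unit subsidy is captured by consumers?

Consumer share = 4/7

Pre-subsidy: 886/9 - (2/9)q = 146/3 + (1/6)q gives q* = 128 and p* = 70.
With the subsidy, sellers receive ps = pb + 42 for each unit, where pb is the price buyers pay.
On the curves, pb = 886/9 - (2/9)q and ps = 146/3 + (1/6)q; the wedge ps − pb = 42 gives 146/3 + (1/6)q − (886/9 - (2/9)q) = 42, so q' = 236.
Then pb = 886/9 − (2/9)·236 = 46 and ps = 146/3 + (1/6)·236 = 88.
Buyers' price falls by p* − pb = 70 − 46 = 24; sellers' price rises by ps − p* = 88 − 70 = 18.
So consumers capture 24/42 = 4/7 of each unit of subsidy.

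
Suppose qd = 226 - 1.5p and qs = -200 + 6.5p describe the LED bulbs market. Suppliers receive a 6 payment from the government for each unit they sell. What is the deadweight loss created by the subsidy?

Pre-subsidy: 226 - 1.5p = -200 + 6.5p gives p* = 53.25, q* = 146.125.
With the subsidy, sellers receive ps = pb + 6 for each unit, where pb is the price buyers pay.
Supply in terms of pb becomes qs = -200 + 6.5(pb + 6) = -161 + 6.5pb. Setting this equal to demand: 226 - 1.5pb = -161 + 6.5pb, so pb = 48.375.
Sellers receive ps = 48.375 + 6 = 54.375; q' = 226 − 1.5·48.375 = 153.4375.
The subsidy expands output by 153.4375 − 146.125 = 7.3125 past the efficient level; on those units the gap between marginal cost and willingness to pay runs from 0 up to 6.
DWL = ½ × 6 × 7.3125 = 21.9375.

Deadweight loss = 21.9375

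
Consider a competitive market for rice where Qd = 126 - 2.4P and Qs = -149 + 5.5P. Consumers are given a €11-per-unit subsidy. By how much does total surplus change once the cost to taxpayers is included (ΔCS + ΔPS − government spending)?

Pre-subsidy: 126 - 2.4P = -149 + 5.5P gives P* = 2750/79, Q* = 3354/79.
With the rebate, buyers effectively pay Pb = Ps − 11, where Ps is the price sellers receive.
Demand in terms of Ps becomes Qd = 126 − 2.4(Ps − 11) = 152.4 - 2.4Ps. Setting this equal to supply: 152.4 - 2.4Ps = -149 + 5.5Ps, so Ps = 3014/79.
Buyers pay Pb = 3014/79 − 11 = 2145/79; Q' = -149 + 5.5·(3014/79) = 4806/79.
ΔCS = ½(3354/79 + 4806/79)(2750/79 − 2145/79) = 2468400/6241; ΔPS = ½(3354/79 + 4806/79)(3014/79 − 2750/79) = 1077120/6241.
Government spending = 11 × 4806/79 = 52866/79.
Net change = 2468400/6241 + 1077120/6241 − 52866/79 = -7986/79. The loss equals the DWL triangle ½·11·1452/79.

Net change in total surplus = -7986/79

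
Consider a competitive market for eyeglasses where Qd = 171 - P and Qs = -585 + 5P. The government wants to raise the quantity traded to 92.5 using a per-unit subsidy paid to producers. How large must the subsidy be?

Required subsidy s = 57 per unit

At Q = 92.5, invert demand for the buyer price: Pb = (171 − 92.5)/1 = 78.5; invert supply for the seller price: Ps = (92.5 − (-585))/5 = 135.5.
The subsidy must fill the gap: s = Ps − Pb = 135.5 − 78.5 = 57.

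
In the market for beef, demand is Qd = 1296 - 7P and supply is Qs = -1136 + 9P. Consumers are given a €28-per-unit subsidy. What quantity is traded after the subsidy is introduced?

Pre-subsidy: 1296 - 7P = -1136 + 9P gives P* = 152, Q* = 232.
With the rebate, buyers effectively pay Pb = Ps − 28, where Ps is the price sellers receive.
Demand in terms of Ps becomes Qd = 1296 − 7(Ps − 28) = 1492 - 7Ps. Setting this equal to supply: 1492 - 7Ps = -1136 + 9Ps, so Ps = 164.25.
Buyers pay Pb = 164.25 − 28 = 136.25; Q' = -1136 + 9·164.25 = 342.25.

Q' = 342.25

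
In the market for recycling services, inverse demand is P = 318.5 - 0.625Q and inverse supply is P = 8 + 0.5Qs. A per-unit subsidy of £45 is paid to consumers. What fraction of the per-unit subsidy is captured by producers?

Producer share = 4/9

Pre-subsidy: 318.5 - 0.625Q = 8 + 0.5Q gives Q* = 276 and P* = 146.
With the rebate, buyers effectively pay Pb = Ps − 45, where Ps is the price sellers receive.
On the curves, Pb = 318.5 - 0.625Q and Ps = 8 + 0.5Q; the wedge Ps − Pb = 45 gives 8 + 0.5Q − (318.5 - 0.625Q) = 45, so Q' = 316.
Then Pb = 318.5 − 0.625·316 = 121 and Ps = 8 + 0.5·316 = 166.
Buyers' price falls by P* − Pb = 146 − 121 = 25; sellers' price rises by Ps − P* = 166 − 146 = 20.
So producers capture 20/45 = 4/9 of each unit of subsidy.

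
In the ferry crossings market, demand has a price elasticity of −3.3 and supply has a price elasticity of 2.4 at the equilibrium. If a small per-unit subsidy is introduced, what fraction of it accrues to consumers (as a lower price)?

For a small subsidy around the equilibrium, the benefit split depends on the relative slopes, which at a point are proportional to the elasticities.
Buyer share = εs/(εs + |εd|) = 2.4/(2.4 + 3.3) = 8/19; seller share = |εd|/(εs + |εd|) = 11/19.

Consumer share = 8/19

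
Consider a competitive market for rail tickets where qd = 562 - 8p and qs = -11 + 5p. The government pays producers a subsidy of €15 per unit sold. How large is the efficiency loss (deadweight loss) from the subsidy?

Deadweight loss = 4500/13

Pre-subsidy: 562 - 8p = -11 + 5p gives p* = 573/13, q* = 2722/13.
With the subsidy, sellers receive ps = pb + 15 for each unit, where pb is the price buyers pay.
Supply in terms of pb becomes qs = -11 + 5(pb + 15) = 64 + 5pb. Setting this equal to demand: 562 - 8pb = 64 + 5pb, so pb = 498/13.
Sellers receive ps = 498/13 + 15 = 693/13; q' = 562 − 8·(498/13) = 3322/13.
The subsidy expands output by 3322/13 − 2722/13 = 600/13 past the efficient level; on those units the gap between marginal cost and willingness to pay runs from 0 up to 15.
DWL = ½ × 15 × 600/13 = 4500/13.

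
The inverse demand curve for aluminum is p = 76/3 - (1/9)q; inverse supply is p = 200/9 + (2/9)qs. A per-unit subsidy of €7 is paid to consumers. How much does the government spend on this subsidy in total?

Pre-subsidy: 76/3 - (1/9)q = 200/9 + (2/9)q gives q* = 28/3 and p* = 656/27.
With the rebate, buyers effectively pay pb = ps − 7, where ps is the price sellers receive.
On the curves, pb = 76/3 - (1/9)q and ps = 200/9 + (2/9)q; the wedge ps − pb = 7 gives 200/9 + (2/9)q − (76/3 - (1/9)q) = 7, so q' = 91/3.
Then pb = 76/3 − (1/9)·(91/3) = 593/27 and ps = 200/9 + (2/9)·(91/3) = 782/27.
Government outlay = subsidy × quantity = 7 × 91/3 = 637/3.

Government cost = 637/3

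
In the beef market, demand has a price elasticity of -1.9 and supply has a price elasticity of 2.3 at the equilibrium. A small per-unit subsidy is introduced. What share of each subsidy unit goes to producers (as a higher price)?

Producer share = 19/42

For a small subsidy around the equilibrium, the benefit split depends on the relative slopes, which at a point are proportional to the elasticities.
Buyer share = εs/(εs + |εd|) = 2.3/(2.3 + 1.9) = 23/42; seller share = |εd|/(εs + |εd|) = 19/42.
So producers capture 19/42 of the subsidy.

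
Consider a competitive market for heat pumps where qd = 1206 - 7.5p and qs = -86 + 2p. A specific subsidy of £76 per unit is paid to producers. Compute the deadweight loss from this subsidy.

Deadweight loss = £4560

Pre-subsidy: 1206 - 7.5p = -86 + 2p gives p* = 136, q* = 186.
With the subsidy, sellers receive ps = pb + 76 for each unit, where pb is the price buyers pay.
Supply in terms of pb becomes qs = -86 + 2(pb + 76) = 66 + 2pb. Setting this equal to demand: 1206 - 7.5pb = 66 + 2pb, so pb = 120.
Sellers receive ps = 120 + 76 = 196; q' = 1206 − 7.5·120 = 306.
The subsidy expands output by 306 − 186 = 120 past the efficient level; on those units the gap between marginal cost and willingness to pay runs from 0 up to 76.
DWL = ½ × 76 × 120 = 4560.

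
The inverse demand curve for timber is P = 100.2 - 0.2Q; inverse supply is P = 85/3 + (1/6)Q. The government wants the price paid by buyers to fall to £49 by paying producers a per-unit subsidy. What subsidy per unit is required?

At a buyer price of 49, quantity demanded is 501 − 5·49 = 256.
Sellers supply 256 only when they receive Ps = 85/3 + (1/6)·256 = 71.
s = Ps − Pb = 71 − 49 = 22.

Required subsidy s = £22 per unit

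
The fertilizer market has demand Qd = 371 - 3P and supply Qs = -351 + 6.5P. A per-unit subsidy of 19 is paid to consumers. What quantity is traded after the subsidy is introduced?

Q' = 182

Pre-subsidy: 371 - 3P = -351 + 6.5P gives P* = 76, Q* = 143.
With the rebate, buyers effectively pay Pb = Ps − 19, where Ps is the price sellers receive.
Demand in terms of Ps becomes Qd = 371 − 3(Ps − 19) = 428 - 3Ps. Setting this equal to supply: 428 - 3Ps = -351 + 6.5Ps, so Ps = 82.
Buyers pay Pb = 82 − 19 = 63; Q' = -351 + 6.5·82 = 182.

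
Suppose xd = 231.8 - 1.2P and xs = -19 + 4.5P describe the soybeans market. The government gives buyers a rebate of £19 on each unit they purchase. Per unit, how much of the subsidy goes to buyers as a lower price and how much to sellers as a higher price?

Pre-subsidy: 231.8 - 1.2P = -19 + 4.5P gives P* = 44, x* = 179.
With the rebate, buyers effectively pay Pb = Ps − 19, where Ps is the price sellers receive.
Demand in terms of Ps becomes xd = 231.8 − 1.2(Ps − 19) = 254.6 - 1.2Ps. Setting this equal to supply: 254.6 - 1.2Ps = -19 + 4.5Ps, so Ps = 48.
Buyers pay Pb = 48 − 19 = 29; x' = -19 + 4.5·48 = 197.
Buyers' price falls by P* − Pb = 44 − 29 = 15; sellers' price rises by Ps − P* = 48 − 44 = 4.

Buyers gain £15 per unit; sellers gain £4 per unit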